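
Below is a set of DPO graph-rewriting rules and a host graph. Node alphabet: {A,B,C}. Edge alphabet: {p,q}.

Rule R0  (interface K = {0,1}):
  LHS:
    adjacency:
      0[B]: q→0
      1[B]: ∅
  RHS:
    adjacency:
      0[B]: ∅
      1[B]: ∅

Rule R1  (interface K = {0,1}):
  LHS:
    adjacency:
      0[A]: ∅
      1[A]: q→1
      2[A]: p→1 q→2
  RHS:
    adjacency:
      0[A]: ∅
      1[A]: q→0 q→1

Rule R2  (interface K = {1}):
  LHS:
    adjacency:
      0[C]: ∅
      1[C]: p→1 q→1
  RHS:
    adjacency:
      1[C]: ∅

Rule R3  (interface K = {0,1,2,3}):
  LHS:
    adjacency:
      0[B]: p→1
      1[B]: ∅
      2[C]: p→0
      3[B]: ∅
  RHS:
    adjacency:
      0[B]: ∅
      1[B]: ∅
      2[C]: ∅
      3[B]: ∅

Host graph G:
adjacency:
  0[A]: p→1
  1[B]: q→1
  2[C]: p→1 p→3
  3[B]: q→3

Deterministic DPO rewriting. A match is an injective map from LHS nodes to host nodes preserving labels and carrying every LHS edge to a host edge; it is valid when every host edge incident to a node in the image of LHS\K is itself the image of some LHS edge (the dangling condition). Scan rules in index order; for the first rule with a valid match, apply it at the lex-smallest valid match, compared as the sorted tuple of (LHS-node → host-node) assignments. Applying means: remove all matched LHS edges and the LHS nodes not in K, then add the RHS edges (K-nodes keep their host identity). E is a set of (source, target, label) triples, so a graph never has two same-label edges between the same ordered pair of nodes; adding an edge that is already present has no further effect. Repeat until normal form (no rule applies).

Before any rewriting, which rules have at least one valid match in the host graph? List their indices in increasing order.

R0: 2 valid matches — {0↦1, 1↦3}, {0↦3, 1↦1}
R1: no valid match — LHS pattern not found
R2: no valid match — LHS pattern not found
R3: no valid match — LHS pattern not found

Answer: [R0]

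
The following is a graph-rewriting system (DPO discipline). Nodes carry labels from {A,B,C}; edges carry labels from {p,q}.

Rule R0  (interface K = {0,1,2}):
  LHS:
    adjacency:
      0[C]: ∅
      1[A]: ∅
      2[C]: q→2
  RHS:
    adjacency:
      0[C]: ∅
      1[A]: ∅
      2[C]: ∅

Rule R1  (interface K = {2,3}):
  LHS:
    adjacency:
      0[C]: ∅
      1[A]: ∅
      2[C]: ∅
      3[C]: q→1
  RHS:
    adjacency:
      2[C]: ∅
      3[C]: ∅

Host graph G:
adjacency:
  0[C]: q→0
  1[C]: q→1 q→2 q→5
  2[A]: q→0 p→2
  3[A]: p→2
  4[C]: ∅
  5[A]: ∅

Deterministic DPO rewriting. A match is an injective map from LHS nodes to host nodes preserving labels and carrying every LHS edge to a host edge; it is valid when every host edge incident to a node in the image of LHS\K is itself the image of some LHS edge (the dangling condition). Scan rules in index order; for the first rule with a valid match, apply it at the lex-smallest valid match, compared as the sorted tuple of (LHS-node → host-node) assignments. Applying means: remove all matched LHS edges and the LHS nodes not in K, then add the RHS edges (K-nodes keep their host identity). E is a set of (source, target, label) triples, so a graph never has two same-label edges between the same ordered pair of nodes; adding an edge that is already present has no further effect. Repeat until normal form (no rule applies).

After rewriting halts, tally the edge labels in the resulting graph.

initial: |V|=6 |E|=7  E = 0-q->0 1-q->1 1-q->2 1-q->5 2-q->0 2-p->2 3-p->2
step 1: apply R0 at {0↦0, 1↦2, 2↦1}  → |V|=6 |E|=6  E = 0-q->0 1-q->2 1-q->5 2-q->0 2-p->2 3-p->2
step 2: apply R0 at {0↦1, 1↦2, 2↦0}  → |V|=6 |E|=5  E = 1-q->2 1-q->5 2-q->0 2-p->2 3-p->2
step 3: apply R1 at {0↦4, 1↦5, 2↦0, 3↦1}  → |V|=4 |E|=4  E = 1-q->2 2-q->0 2-p->2 3-p->2
halt: no rule applies after step 3
NF edges: [(1, 2, 'q'), (2, 0, 'q'), (2, 2, 'p'), (3, 2, 'p')]

Answer: p:2 q:2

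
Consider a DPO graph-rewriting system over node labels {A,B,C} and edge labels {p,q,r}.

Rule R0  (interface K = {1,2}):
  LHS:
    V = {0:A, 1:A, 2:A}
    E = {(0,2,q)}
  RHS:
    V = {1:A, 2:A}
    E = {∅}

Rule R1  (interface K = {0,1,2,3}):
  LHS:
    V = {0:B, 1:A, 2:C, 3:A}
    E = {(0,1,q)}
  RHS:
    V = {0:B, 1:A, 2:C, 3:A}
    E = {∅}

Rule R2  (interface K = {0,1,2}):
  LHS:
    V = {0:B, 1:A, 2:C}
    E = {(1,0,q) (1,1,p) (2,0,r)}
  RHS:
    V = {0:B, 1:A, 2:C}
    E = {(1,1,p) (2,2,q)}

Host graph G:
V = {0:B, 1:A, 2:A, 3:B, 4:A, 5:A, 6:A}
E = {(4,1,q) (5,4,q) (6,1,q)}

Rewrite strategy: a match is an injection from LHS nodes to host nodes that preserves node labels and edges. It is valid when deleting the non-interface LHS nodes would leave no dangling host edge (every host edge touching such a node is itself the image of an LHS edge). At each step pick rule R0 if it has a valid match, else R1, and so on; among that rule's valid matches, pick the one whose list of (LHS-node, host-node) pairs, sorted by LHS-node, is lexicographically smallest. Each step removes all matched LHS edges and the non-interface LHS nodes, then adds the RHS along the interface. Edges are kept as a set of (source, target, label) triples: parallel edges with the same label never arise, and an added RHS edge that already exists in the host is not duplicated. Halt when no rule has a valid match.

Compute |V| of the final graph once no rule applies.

[0] host  ⇒  7 nodes, 3 edges  {4-q->1 5-q->4 6-q->1}
[1] R0 @ {0↦5, 1↦1, 2↦4}  ⇒  6 nodes, 2 edges  {4-q->1 6-q->1}
[2] R0 @ {0↦4, 1↦2, 2↦1}  ⇒  5 nodes, 1 edges  {6-q->1}
[3] R0 @ {0↦6, 1↦2, 2↦1}  ⇒  4 nodes, 0 edges  {∅}
halt: no rule applies after step 3
NF nodes: {0:B, 1:A, 2:A, 3:B}

Answer: 4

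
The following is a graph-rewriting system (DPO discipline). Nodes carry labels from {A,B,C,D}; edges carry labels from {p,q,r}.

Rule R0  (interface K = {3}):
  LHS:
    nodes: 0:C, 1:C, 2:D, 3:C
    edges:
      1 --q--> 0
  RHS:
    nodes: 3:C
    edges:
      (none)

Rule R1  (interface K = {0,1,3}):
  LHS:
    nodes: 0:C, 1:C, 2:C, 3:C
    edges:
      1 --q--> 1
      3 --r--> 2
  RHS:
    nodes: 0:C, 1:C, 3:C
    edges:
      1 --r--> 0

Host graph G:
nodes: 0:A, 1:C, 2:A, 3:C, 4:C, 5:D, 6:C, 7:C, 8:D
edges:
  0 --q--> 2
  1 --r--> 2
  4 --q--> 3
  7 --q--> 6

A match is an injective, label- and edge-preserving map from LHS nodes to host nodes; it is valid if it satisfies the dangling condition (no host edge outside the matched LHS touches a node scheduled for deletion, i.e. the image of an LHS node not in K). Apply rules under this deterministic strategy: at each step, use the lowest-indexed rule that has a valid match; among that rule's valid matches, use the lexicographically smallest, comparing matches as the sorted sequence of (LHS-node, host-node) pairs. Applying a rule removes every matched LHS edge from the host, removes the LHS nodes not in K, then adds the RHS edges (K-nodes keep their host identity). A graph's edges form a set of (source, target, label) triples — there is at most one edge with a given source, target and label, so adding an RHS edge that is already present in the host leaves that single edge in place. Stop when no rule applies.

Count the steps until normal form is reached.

Answer: 2

Derivation:
[0] host  ⇒  9 nodes, 4 edges  {0-q->2 1-r->2 4-q->3 7-q->6}
[1] R0 @ {0↦3, 1↦4, 2↦5, 3↦1}  ⇒  6 nodes, 3 edges  {0-q->2 1-r->2 7-q->6}
[2] R0 @ {0↦6, 1↦7, 2↦8, 3↦1}  ⇒  3 nodes, 2 edges  {0-q->2 1-r->2}
final graph: no rule applies after step 2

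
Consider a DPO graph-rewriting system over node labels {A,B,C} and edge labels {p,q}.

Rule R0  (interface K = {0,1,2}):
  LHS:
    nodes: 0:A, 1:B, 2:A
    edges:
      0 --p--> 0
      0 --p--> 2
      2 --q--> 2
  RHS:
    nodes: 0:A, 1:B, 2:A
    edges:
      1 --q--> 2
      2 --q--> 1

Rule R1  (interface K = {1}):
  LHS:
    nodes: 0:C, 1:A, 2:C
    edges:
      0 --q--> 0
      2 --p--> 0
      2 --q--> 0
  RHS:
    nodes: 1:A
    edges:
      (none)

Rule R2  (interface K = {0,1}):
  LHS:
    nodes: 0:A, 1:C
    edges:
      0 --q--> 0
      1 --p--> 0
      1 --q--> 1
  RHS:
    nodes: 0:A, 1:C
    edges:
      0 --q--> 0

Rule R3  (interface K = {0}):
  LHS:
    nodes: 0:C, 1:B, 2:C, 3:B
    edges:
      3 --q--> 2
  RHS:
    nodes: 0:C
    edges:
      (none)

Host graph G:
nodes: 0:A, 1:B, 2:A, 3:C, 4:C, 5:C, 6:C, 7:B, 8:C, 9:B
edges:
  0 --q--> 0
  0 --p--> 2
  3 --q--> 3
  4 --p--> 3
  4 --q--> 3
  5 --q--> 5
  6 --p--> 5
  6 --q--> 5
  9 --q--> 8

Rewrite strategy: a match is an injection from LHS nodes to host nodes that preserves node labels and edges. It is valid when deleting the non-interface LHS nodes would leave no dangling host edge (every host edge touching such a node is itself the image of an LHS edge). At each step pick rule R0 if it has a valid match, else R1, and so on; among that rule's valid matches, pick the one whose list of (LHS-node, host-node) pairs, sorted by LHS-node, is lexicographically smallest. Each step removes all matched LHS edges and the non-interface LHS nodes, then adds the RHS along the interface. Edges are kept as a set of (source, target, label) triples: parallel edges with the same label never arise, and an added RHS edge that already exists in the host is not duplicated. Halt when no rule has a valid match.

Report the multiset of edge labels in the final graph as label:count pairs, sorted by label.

[0] host  ⇒  10 nodes, 9 edges  {0-q->0 0-p->2 3-q->3 4-p->3 4-q->3 5-q->5 6-p->5 6-q->5 9-q->8}
[1] R1 @ {0↦3, 1↦0, 2↦4}  ⇒  8 nodes, 6 edges  {0-q->0 0-p->2 5-q->5 6-p->5 6-q->5 9-q->8}
[2] R1 @ {0↦5, 1↦0, 2↦6}  ⇒  6 nodes, 3 edges  {0-q->0 0-p->2 9-q->8}
final graph: no rule applies after step 2
NF edges: [(0, 0, 'q'), (0, 2, 'p'), (9, 8, 'q')]

Answer: p:1 q:2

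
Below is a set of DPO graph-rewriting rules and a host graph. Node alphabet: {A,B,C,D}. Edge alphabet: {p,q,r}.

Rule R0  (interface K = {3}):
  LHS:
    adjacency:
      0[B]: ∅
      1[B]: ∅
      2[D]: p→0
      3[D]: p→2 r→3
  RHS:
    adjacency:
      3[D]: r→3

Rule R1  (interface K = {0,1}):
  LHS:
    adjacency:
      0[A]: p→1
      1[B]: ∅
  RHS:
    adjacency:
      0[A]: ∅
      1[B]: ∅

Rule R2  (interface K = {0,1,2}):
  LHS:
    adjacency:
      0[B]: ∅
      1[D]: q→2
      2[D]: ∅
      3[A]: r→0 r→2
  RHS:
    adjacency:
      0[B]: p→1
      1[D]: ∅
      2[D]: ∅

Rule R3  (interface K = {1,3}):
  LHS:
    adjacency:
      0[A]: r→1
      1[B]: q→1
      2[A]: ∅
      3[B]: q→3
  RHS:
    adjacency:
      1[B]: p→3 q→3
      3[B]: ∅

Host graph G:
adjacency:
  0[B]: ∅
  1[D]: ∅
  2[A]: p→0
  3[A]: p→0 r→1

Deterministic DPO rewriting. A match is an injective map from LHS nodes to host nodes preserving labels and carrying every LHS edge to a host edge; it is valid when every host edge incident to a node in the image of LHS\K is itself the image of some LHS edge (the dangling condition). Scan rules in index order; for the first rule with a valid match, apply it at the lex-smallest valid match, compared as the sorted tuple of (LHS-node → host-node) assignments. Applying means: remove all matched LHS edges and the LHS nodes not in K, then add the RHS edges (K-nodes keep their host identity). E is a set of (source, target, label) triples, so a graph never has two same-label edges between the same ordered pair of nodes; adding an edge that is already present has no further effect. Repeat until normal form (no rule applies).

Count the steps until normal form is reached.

initial: |V|=4 |E|=3  E = 2-p->0 3-p->0 3-r->1
step 1: apply R1 at {0↦2, 1↦0}  → |V|=4 |E|=2  E = 3-p->0 3-r->1
step 2: apply R1 at {0↦3, 1↦0}  → |V|=4 |E|=1  E = 3-r->1
halt: no rule applies after step 2

Answer: 2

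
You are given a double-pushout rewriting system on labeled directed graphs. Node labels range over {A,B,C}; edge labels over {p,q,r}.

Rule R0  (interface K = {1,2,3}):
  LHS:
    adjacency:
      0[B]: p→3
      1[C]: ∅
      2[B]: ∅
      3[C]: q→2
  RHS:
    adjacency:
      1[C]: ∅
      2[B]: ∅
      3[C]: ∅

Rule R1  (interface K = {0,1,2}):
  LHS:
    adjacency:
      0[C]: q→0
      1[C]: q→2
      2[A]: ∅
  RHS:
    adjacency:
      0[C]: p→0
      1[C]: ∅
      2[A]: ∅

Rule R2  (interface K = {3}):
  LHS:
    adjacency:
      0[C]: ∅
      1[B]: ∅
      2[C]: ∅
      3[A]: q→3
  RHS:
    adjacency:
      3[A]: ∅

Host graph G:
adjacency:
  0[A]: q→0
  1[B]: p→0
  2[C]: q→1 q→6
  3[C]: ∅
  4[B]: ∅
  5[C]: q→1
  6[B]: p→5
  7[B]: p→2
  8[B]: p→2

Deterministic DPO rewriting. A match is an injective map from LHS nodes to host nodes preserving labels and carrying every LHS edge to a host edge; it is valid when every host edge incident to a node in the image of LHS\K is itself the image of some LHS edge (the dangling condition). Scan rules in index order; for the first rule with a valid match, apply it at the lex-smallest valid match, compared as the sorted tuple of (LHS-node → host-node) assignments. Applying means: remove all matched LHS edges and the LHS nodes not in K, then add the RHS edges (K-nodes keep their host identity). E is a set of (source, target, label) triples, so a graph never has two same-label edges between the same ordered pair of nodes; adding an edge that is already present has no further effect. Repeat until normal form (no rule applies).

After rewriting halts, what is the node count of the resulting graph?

Answer: 3

Derivation:
[0] host  ⇒  9 nodes, 8 edges  {0-q->0 1-p->0 2-q->1 2-q->6 5-q->1 6-p->5 7-p->2 8-p->2}
[1] R0 @ {0↦7, 1↦3, 2↦1, 3↦2}  ⇒  8 nodes, 6 edges  {0-q->0 1-p->0 2-q->6 5-q->1 6-p->5 8-p->2}
[2] R0 @ {0↦8, 1↦3, 2↦6, 3↦2}  ⇒  7 nodes, 4 edges  {0-q->0 1-p->0 5-q->1 6-p->5}
[3] R0 @ {0↦6, 1↦2, 2↦1, 3↦5}  ⇒  6 nodes, 2 edges  {0-q->0 1-p->0}
[4] R2 @ {0↦2, 1↦4, 2↦3, 3↦0}  ⇒  3 nodes, 1 edges  {1-p->0}
halt: no rule applies after step 4
NF nodes: {0:A, 1:B, 5:C}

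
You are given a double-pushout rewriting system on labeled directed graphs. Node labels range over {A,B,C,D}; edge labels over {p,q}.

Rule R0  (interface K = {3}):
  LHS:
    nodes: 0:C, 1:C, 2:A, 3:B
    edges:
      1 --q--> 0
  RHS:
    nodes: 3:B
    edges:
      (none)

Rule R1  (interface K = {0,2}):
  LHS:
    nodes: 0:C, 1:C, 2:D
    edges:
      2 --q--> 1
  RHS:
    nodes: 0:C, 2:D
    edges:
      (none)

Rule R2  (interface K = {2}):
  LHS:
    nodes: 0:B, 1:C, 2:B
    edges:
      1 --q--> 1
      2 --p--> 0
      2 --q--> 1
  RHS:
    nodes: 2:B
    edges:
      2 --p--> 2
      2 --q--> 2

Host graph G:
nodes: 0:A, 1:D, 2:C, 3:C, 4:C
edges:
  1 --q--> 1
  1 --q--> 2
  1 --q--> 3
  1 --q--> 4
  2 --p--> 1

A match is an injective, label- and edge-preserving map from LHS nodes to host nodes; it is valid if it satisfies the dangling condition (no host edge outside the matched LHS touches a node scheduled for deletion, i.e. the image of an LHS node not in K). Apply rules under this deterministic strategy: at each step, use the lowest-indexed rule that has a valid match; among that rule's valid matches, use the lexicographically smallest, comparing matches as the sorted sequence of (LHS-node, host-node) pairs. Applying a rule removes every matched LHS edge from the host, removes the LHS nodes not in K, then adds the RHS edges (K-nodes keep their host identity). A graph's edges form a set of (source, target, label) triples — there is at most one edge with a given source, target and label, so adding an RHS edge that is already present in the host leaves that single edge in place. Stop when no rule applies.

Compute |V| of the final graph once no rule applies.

initial: |V|=5 |E|=5  E = 1-q->1 1-q->2 1-q->3 1-q->4 2-p->1
step 1: apply R1 at {0↦2, 1↦3, 2↦1}  → |V|=4 |E|=4  E = 1-q->1 1-q->2 1-q->4 2-p->1
step 2: apply R1 at {0↦2, 1↦4, 2↦1}  → |V|=3 |E|=3  E = 1-q->1 1-q->2 2-p->1
normal form: no rule applies after step 2
NF nodes: {0:A, 1:D, 2:C}

Answer: 3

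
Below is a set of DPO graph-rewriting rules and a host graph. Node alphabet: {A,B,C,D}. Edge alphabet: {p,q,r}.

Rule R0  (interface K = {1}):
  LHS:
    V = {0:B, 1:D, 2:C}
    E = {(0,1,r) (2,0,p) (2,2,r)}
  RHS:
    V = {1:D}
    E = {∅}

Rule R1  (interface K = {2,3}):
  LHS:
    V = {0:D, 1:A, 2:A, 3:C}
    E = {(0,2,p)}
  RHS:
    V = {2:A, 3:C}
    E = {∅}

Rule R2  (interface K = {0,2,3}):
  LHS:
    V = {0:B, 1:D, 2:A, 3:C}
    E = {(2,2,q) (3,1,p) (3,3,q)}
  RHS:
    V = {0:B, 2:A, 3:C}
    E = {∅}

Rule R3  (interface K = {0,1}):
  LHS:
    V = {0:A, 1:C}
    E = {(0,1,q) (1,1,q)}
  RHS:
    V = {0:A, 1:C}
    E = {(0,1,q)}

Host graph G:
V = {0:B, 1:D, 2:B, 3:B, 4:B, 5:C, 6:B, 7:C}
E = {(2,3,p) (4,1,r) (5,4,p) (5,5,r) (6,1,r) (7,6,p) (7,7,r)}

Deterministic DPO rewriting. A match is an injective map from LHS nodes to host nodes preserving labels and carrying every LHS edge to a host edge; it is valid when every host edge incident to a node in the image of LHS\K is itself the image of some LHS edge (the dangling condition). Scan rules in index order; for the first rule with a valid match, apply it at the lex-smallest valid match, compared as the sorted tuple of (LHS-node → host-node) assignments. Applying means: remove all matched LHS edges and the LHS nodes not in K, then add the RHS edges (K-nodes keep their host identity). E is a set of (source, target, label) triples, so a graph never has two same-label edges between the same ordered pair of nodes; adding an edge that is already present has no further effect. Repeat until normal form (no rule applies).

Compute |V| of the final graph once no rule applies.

Answer: 4

Derivation:
start.  V:8 E:7  edges: 2-p->3 4-r->1 5-p->4 5-r->5 6-r->1 7-p->6 7-r->7
1. fire R0 via {0↦4, 1↦1, 2↦5}  →  V:6 E:4  edges: 2-p->3 6-r->1 7-p->6 7-r->7
2. fire R0 via {0↦6, 1↦1, 2↦7}  →  V:4 E:1  edges: 2-p->3
final graph: no rule applies after step 2
NF nodes: {0:B, 1:D, 2:B, 3:B}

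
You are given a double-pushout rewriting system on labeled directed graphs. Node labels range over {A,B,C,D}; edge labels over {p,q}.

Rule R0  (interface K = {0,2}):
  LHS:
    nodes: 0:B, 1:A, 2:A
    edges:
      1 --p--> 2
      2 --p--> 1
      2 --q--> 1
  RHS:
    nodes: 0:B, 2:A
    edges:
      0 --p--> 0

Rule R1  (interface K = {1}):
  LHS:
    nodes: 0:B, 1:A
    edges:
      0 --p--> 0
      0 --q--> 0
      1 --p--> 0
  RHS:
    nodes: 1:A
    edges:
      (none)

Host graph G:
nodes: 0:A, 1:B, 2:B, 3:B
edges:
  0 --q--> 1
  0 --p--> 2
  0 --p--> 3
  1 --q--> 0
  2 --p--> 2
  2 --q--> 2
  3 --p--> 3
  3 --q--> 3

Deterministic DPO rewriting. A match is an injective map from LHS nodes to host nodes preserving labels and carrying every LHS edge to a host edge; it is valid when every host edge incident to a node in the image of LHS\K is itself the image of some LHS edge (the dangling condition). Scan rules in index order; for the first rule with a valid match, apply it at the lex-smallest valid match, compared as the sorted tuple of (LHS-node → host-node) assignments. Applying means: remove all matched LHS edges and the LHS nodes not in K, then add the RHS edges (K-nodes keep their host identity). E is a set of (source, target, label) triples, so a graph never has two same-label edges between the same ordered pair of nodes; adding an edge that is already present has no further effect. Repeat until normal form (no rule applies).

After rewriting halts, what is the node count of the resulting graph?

Answer: 2

Derivation:
initial: |V|=4 |E|=8  E = 0-q->1 0-p->2 0-p->3 1-q->0 2-p->2 2-q->2 3-p->3 3-q->3
step 1: apply R1 at {0↦2, 1↦0}  → |V|=3 |E|=5  E = 0-q->1 0-p->3 1-q->0 3-p->3 3-q->3
step 2: apply R1 at {0↦3, 1↦0}  → |V|=2 |E|=2  E = 0-q->1 1-q->0
halt: no rule applies after step 2
NF nodes: {0:A, 1:B}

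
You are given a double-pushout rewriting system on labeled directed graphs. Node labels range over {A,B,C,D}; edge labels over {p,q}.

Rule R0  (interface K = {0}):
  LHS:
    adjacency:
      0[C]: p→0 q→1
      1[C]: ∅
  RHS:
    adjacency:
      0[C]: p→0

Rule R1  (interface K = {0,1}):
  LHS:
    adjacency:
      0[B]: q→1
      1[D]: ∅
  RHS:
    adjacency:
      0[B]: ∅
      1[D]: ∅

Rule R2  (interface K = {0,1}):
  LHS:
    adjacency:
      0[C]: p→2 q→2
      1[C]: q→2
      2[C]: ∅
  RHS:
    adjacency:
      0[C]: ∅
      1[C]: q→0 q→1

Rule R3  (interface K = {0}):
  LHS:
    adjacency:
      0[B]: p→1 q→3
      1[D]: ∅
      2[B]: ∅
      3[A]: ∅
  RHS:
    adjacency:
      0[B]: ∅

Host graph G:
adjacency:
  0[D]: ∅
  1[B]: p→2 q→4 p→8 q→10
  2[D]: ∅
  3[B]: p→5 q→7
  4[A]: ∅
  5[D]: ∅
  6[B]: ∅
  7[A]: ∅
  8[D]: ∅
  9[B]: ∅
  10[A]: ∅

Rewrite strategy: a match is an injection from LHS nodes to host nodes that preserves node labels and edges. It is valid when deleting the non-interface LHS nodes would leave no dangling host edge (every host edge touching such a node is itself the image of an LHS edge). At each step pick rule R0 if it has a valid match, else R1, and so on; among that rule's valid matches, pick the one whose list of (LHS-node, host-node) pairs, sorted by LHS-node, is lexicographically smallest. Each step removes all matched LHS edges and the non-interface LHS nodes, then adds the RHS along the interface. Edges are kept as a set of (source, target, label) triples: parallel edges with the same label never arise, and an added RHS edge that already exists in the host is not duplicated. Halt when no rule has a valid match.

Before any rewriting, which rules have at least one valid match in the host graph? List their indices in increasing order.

R0: no valid match — LHS pattern not found
R1: no valid match — LHS pattern not found
R2: no valid match — LHS pattern not found
R3: 10 valid matches — {0↦1, 1↦2, 2↦6, 3↦4}, {0↦1, 1↦2, 2↦6, 3↦10}, {0↦1, 1↦2, 2↦9, 3↦4} (+7 more)

Answer: [R3]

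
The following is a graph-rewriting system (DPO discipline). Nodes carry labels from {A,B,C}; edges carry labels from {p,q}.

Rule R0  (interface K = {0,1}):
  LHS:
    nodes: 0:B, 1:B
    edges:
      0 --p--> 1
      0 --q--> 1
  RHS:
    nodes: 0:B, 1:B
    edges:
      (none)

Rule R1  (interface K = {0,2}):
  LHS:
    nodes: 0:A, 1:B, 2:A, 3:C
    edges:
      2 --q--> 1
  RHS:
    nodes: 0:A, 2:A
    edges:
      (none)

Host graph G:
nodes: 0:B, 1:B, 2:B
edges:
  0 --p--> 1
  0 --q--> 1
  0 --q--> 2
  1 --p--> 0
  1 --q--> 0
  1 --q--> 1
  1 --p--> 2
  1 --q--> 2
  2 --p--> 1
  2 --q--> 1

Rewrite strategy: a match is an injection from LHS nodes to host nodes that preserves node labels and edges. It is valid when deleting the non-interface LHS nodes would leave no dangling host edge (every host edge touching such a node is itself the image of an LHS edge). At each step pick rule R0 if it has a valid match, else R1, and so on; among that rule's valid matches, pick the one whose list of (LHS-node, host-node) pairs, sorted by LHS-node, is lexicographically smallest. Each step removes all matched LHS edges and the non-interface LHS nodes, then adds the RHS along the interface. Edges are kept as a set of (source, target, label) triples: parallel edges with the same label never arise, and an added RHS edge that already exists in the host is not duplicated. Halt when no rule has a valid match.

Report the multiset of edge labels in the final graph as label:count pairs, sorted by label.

Answer: q:2

Derivation:
[0] host  ⇒  3 nodes, 10 edges  {0-p->1 0-q->1 0-q->2 1-p->0 1-q->0 1-q->1 1-p->2 1-q->2 2-p->1 2-q->1}
[1] R0 @ {0↦0, 1↦1}  ⇒  3 nodes, 8 edges  {0-q->2 1-p->0 1-q->0 1-q->1 1-p->2 1-q->2 2-p->1 2-q->1}
[2] R0 @ {0↦1, 1↦0}  ⇒  3 nodes, 6 edges  {0-q->2 1-q->1 1-p->2 1-q->2 2-p->1 2-q->1}
[3] R0 @ {0↦1, 1↦2}  ⇒  3 nodes, 4 edges  {0-q->2 1-q->1 2-p->1 2-q->1}
[4] R0 @ {0↦2, 1↦1}  ⇒  3 nodes, 2 edges  {0-q->2 1-q->1}
normal form: no rule applies after step 4
NF edges: [(0, 2, 'q'), (1, 1, 'q')]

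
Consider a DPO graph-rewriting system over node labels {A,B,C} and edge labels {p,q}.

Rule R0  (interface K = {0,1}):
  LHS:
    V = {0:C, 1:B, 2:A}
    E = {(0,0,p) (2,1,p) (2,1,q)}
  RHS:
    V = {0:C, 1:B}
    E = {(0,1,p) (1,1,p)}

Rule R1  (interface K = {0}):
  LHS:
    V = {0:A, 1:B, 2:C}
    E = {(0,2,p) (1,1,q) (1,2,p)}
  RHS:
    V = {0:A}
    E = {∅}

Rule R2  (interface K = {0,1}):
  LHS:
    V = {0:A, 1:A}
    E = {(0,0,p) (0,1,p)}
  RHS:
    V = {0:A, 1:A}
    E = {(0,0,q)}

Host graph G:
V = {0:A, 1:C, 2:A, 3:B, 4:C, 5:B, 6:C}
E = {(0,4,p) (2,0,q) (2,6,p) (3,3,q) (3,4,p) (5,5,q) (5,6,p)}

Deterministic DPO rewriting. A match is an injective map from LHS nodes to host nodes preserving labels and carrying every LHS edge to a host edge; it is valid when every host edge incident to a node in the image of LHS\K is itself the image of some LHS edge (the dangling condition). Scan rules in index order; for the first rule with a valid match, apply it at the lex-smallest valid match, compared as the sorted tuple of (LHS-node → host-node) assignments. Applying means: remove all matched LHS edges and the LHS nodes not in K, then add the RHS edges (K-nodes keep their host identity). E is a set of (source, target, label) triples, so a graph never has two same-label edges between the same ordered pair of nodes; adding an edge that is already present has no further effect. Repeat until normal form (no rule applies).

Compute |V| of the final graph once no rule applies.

[0] host  ⇒  7 nodes, 7 edges  {0-p->4 2-q->0 2-p->6 3-q->3 3-p->4 5-q->5 5-p->6}
[1] R1 @ {0↦0, 1↦3, 2↦4}  ⇒  5 nodes, 4 edges  {2-q->0 2-p->6 5-q->5 5-p->6}
[2] R1 @ {0↦2, 1↦5, 2↦6}  ⇒  3 nodes, 1 edges  {2-q->0}
halt: no rule applies after step 2
NF nodes: {0:A, 1:C, 2:A}

Answer: 3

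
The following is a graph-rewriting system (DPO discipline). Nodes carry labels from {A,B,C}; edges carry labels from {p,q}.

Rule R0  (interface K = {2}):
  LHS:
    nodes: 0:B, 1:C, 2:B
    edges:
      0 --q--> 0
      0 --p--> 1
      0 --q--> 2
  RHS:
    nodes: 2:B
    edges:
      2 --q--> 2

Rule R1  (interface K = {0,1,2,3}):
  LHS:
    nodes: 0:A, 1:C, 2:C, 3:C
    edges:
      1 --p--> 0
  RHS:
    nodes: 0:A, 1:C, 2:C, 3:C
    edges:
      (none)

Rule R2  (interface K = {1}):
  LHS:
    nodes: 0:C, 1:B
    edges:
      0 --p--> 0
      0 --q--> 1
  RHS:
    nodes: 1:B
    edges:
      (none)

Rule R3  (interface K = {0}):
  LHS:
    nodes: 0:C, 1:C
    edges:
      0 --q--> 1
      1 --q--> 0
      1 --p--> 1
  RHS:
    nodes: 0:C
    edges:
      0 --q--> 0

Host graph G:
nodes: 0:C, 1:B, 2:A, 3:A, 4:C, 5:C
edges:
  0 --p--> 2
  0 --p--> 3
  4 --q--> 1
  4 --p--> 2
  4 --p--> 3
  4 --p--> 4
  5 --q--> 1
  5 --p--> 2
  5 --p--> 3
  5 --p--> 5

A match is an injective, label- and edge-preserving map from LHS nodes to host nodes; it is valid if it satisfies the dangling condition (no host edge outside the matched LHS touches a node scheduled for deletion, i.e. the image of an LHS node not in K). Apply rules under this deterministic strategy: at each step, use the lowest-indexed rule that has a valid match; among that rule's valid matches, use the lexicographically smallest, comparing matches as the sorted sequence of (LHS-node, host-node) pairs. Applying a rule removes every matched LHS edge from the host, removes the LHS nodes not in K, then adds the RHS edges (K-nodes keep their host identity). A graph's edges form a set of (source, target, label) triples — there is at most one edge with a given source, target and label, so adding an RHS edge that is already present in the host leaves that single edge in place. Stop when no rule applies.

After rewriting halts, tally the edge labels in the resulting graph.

Answer: (no edges)

Steps:
[0] host  ⇒  6 nodes, 10 edges  {0-p->2 0-p->3 4-q->1 4-p->2 4-p->3 4-p->4 5-q->1 5-p->2 5-p->3 5-p->5}
[1] R1 @ {0↦2, 1↦0, 2↦4, 3↦5}  ⇒  6 nodes, 9 edges  {0-p->3 4-q->1 4-p->2 4-p->3 4-p->4 5-q->1 5-p->2 5-p->3 5-p->5}
[2] R1 @ {0↦2, 1↦4, 2↦0, 3↦5}  ⇒  6 nodes, 8 edges  {0-p->3 4-q->1 4-p->3 4-p->4 5-q->1 5-p->2 5-p->3 5-p->5}
[3] R1 @ {0↦2, 1↦5, 2↦0, 3↦4}  ⇒  6 nodes, 7 edges  {0-p->3 4-q->1 4-p->3 4-p->4 5-q->1 5-p->3 5-p->5}
[4] R1 @ {0↦3, 1↦0, 2↦4, 3↦5}  ⇒  6 nodes, 6 edges  {4-q->1 4-p->3 4-p->4 5-q->1 5-p->3 5-p->5}
[5] R1 @ {0↦3, 1↦4, 2↦0, 3↦5}  ⇒  6 nodes, 5 edges  {4-q->1 4-p->4 5-q->1 5-p->3 5-p->5}
[6] R1 @ {0↦3, 1↦5, 2↦0, 3↦4}  ⇒  6 nodes, 4 edges  {4-q->1 4-p->4 5-q->1 5-p->5}
[7] R2 @ {0↦4, 1↦1}  ⇒  5 nodes, 2 edges  {5-q->1 5-p->5}
[8] R2 @ {0↦5, 1↦1}  ⇒  4 nodes, 0 edges  {∅}
halt: no rule applies after step 8
NF edges: []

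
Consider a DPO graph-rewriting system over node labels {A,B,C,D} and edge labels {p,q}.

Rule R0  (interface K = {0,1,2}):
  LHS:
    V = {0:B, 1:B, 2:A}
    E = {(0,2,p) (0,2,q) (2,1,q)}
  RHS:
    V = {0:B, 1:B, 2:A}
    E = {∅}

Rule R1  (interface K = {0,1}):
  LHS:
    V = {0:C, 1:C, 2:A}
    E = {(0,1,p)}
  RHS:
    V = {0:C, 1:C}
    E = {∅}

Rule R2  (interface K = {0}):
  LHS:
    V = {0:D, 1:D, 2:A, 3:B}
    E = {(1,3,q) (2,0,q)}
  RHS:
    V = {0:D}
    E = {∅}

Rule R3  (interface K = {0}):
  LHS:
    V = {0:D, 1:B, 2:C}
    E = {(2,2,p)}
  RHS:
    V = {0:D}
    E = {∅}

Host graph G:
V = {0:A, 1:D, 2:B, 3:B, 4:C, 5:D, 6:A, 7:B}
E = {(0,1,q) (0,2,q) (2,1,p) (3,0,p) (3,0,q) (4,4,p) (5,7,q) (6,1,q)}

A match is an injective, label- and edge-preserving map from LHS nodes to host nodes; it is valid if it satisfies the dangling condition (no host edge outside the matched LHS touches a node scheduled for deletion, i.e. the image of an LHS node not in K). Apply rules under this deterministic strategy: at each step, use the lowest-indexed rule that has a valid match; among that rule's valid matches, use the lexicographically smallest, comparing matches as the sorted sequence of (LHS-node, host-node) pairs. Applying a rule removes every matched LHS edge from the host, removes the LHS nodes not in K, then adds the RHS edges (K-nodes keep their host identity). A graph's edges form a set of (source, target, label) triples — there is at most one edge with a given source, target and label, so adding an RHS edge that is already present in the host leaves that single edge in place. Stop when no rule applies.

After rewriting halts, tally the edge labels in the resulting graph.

Answer: p:1 q:1

Derivation:
[0] host  ⇒  8 nodes, 8 edges  {0-q->1 0-q->2 2-p->1 3-p->0 3-q->0 4-p->4 5-q->7 6-q->1}
[1] R0 @ {0↦3, 1↦2, 2↦0}  ⇒  8 nodes, 5 edges  {0-q->1 2-p->1 4-p->4 5-q->7 6-q->1}
[2] R2 @ {0↦1, 1↦5, 2↦0, 3↦7}  ⇒  5 nodes, 3 edges  {2-p->1 4-p->4 6-q->1}
[3] R3 @ {0↦1, 1↦3, 2↦4}  ⇒  3 nodes, 2 edges  {2-p->1 6-q->1}
normal form: no rule applies after step 3
NF edges: [(2, 1, 'p'), (6, 1, 'q')]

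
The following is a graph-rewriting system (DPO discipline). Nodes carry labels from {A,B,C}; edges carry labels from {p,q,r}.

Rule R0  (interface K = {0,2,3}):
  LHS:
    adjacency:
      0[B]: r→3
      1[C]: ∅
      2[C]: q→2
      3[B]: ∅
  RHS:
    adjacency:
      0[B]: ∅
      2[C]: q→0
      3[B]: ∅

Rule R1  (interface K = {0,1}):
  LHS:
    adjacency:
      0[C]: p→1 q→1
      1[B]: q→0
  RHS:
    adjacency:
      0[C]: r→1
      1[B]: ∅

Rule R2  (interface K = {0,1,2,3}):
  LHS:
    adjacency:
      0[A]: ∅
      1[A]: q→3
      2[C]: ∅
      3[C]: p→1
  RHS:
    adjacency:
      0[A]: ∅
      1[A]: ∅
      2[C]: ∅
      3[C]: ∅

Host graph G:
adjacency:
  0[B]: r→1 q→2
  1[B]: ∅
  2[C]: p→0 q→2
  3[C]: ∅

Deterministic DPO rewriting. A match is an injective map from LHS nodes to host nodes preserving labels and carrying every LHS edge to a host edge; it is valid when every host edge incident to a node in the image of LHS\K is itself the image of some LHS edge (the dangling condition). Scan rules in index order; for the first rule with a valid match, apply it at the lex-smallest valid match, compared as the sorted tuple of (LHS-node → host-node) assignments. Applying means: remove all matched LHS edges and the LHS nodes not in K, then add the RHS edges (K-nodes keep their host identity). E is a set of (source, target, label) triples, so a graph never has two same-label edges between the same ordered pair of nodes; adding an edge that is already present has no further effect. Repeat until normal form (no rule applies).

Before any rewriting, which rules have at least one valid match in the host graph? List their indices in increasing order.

Answer: [R0]

Rewrite trace:
R0: 1 valid match — {0↦0, 1↦3, 2↦2, 3↦1}
R1: no valid match — LHS pattern not found
R2: no valid match — LHS pattern not found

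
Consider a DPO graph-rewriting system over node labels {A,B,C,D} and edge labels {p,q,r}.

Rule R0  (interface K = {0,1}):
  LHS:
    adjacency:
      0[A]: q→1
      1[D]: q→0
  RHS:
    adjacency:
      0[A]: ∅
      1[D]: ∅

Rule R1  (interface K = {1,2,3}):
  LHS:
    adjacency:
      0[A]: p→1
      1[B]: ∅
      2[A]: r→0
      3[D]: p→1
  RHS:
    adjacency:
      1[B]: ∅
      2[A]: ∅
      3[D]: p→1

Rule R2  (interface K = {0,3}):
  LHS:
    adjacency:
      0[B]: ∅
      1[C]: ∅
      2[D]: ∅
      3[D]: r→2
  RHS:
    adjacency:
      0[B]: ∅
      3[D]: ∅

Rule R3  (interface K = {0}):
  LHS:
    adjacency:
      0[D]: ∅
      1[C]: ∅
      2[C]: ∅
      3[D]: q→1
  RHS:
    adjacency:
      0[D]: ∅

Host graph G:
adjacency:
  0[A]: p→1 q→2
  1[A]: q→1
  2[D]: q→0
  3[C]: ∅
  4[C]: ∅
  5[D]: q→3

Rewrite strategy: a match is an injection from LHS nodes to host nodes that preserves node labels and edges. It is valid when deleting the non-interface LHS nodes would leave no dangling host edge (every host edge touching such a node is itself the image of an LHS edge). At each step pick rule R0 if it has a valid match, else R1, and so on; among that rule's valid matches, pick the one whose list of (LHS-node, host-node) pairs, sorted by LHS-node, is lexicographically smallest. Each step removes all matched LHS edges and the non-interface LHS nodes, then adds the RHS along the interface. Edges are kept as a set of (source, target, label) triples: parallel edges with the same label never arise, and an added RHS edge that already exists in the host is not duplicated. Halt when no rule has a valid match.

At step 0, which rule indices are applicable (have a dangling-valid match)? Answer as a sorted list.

Answer: [R0,R3]

Rewrite trace:
R0: 1 valid match — {0↦0, 1↦2}
R1: no valid match — LHS pattern not found
R2: no valid match — LHS pattern not found
R3: 1 valid match — {0↦2, 1↦3, 2↦4, 3↦5}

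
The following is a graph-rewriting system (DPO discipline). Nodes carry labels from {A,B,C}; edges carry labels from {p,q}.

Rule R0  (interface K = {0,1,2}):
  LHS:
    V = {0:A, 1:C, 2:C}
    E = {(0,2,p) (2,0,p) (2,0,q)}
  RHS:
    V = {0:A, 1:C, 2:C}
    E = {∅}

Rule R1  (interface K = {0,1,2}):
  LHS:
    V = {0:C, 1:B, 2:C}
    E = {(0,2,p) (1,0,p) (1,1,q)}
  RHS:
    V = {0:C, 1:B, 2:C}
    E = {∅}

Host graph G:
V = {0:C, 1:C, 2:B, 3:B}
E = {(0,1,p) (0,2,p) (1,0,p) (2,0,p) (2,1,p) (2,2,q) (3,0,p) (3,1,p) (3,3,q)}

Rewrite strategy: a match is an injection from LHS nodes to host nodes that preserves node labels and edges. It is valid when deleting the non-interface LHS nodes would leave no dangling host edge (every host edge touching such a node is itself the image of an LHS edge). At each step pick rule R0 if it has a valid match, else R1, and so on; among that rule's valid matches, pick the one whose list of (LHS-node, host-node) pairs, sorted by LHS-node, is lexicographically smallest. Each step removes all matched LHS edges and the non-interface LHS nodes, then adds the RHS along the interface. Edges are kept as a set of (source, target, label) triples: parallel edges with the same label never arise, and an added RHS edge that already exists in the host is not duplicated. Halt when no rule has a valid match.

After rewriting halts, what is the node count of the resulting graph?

[0] host  ⇒  4 nodes, 9 edges  {0-p->1 0-p->2 1-p->0 2-p->0 2-p->1 2-q->2 3-p->0 3-p->1 3-q->3}
[1] R1 @ {0↦0, 1↦2, 2↦1}  ⇒  4 nodes, 6 edges  {0-p->2 1-p->0 2-p->1 3-p->0 3-p->1 3-q->3}
[2] R1 @ {0↦1, 1↦3, 2↦0}  ⇒  4 nodes, 3 edges  {0-p->2 2-p->1 3-p->0}
final graph: no rule applies after step 2
NF nodes: {0:C, 1:C, 2:B, 3:B}

Answer: 4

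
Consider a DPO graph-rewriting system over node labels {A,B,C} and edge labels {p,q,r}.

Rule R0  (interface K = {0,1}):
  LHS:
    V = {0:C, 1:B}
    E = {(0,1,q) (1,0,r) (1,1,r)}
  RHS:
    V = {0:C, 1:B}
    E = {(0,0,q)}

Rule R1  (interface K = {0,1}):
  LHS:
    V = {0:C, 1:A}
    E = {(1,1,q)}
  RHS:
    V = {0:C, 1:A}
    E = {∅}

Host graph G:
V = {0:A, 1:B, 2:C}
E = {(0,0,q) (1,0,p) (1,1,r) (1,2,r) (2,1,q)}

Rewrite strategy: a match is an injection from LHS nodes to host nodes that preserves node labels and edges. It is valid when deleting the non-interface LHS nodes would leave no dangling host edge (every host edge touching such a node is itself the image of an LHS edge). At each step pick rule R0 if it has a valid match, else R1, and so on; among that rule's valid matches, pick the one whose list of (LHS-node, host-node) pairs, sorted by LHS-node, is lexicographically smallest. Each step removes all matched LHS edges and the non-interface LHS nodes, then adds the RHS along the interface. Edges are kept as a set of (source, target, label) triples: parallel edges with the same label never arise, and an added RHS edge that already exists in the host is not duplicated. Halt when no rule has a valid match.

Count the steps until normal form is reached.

[0] host  ⇒  3 nodes, 5 edges  {0-q->0 1-p->0 1-r->1 1-r->2 2-q->1}
[1] R0 @ {0↦2, 1↦1}  ⇒  3 nodes, 3 edges  {0-q->0 1-p->0 2-q->2}
[2] R1 @ {0↦2, 1↦0}  ⇒  3 nodes, 2 edges  {1-p->0 2-q->2}
halt: no rule applies after step 2

Answer: 2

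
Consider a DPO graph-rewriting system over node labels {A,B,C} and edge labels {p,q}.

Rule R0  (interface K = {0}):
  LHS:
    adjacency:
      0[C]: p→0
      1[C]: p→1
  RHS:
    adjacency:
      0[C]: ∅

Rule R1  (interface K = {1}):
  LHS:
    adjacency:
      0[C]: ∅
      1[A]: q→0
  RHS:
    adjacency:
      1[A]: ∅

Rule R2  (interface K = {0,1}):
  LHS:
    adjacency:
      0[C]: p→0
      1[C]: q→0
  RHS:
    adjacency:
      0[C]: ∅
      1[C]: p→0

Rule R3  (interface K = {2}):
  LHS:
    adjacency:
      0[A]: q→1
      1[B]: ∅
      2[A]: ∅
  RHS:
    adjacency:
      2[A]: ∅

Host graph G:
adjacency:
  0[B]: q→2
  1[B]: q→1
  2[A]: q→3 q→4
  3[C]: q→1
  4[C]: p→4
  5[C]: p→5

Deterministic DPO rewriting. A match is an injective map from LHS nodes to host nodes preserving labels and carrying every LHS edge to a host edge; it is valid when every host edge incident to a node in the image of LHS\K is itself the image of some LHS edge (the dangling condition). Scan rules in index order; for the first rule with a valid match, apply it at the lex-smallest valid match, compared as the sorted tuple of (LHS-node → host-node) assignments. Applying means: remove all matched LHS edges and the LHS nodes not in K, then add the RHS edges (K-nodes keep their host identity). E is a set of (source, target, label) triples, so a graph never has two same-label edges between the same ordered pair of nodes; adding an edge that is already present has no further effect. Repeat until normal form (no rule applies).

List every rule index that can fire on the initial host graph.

R0: 1 valid match — {0↦4, 1↦5}
R1: no valid match — 2 raw matches, all fail dangling condition
R2: no valid match — LHS pattern not found
R3: no valid match — LHS pattern not found

Answer: [R0]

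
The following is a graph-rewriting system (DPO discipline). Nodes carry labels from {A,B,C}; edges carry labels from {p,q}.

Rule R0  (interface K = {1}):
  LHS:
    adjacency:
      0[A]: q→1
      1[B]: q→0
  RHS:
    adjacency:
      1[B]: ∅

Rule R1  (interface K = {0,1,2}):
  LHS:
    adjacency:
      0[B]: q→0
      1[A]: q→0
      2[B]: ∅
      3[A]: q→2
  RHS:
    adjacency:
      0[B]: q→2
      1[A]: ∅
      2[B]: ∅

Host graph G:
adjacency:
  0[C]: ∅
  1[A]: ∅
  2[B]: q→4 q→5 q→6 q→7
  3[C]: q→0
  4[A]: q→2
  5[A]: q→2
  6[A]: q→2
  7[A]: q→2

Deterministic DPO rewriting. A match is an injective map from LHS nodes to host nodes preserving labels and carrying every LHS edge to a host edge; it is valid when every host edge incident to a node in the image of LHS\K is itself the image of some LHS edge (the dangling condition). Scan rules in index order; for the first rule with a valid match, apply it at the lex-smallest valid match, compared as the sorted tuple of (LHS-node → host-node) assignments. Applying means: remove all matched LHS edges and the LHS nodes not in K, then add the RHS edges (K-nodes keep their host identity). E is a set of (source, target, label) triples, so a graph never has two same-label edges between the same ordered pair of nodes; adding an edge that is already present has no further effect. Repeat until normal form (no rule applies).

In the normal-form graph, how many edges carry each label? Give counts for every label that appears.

Answer: q:1

Steps:
start.  V:8 E:9  edges: 2-q->4 2-q->5 2-q->6 2-q->7 3-q->0 4-q->2 5-q->2 6-q->2 7-q->2
1. fire R0 via {0↦4, 1↦2}  →  V:7 E:7  edges: 2-q->5 2-q->6 2-q->7 3-q->0 5-q->2 6-q->2 7-q->2
2. fire R0 via {0↦5, 1↦2}  →  V:6 E:5  edges: 2-q->6 2-q->7 3-q->0 6-q->2 7-q->2
3. fire R0 via {0↦6, 1↦2}  →  V:5 E:3  edges: 2-q->7 3-q->0 7-q->2
4. fire R0 via {0↦7, 1↦2}  →  V:4 E:1  edges: 3-q->0
normal form: no rule applies after step 4
NF edges: [(3, 0, 'q')]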